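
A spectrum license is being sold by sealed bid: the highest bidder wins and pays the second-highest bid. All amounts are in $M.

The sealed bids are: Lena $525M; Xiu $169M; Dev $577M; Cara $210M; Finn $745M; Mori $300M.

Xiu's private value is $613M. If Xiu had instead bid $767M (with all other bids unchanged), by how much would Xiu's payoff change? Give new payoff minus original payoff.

The highest bid among the other bidders is $745M; Xiu's bid doesn't change that.
Original bid $169M: Xiu is not highest (top rival bid is $745M); payoff $0M.
Alternative bid $767M: Xiu is highest, pays the top rival bid $745M; payoff $613M − $745M = −$132M.
Change in payoff = −$132M − ($0M) = −$132M.

−$132M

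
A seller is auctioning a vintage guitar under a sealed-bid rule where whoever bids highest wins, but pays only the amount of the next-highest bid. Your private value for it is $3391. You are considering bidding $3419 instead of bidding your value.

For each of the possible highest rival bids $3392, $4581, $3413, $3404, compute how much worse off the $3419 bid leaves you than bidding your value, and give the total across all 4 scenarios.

$36

The deviation costs you only when the competing bid falls strictly between $3391 and $3419; elsewhere both bids give the same outcome.
$3392: truthful payoff $0, deviation payoff −$1 → loss $1.
$4581: outcomes coincide → loss $0.
$3413: truthful payoff $0, deviation payoff −$22 → loss $22.
$3404: truthful payoff $0, deviation payoff −$13 → loss $13.
Total loss = $1 + $22 + $13 = $36.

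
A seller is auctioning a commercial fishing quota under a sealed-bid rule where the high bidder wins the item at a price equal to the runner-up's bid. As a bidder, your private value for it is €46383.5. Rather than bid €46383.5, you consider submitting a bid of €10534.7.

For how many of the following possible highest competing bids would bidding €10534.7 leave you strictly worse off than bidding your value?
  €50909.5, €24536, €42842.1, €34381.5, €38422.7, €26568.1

The deviation hurts exactly when the highest competing bid lies strictly between €10534.7 and €46383.5 — underbidding then forfeits a profitable win.
€50909.5: above both → same outcome either way.
€24536: inside the interval → strictly worse (loss €21847.5).
€42842.1: inside the interval → strictly worse (loss €3541.4).
€34381.5: inside the interval → strictly worse (loss €12002).
€38422.7: inside the interval → strictly worse (loss €7960.8).
€26568.1: inside the interval → strictly worse (loss €19815.4).
Count: 5.

5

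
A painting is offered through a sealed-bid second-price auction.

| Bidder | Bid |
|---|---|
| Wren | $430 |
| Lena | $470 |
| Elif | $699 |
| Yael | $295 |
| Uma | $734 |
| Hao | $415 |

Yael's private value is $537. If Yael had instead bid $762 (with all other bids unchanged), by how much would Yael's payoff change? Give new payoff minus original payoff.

The highest bid among the other bidders is $734; Yael's bid doesn't change that.
Original bid $295: Yael is not highest (top rival bid is $734); payoff $0.
Alternative bid $762: Yael is highest, pays the top rival bid $734; payoff $537 − $734 = −$197.
Change in payoff = −$197 − ($0) = −$197.

−$197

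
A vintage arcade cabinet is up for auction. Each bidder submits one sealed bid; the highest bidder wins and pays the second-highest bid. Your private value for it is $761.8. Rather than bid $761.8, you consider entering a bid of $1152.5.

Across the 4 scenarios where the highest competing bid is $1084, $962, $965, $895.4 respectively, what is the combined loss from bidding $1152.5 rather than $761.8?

The deviation costs you only when the competing bid falls strictly between $761.8 and $1152.5; elsewhere both bids give the same outcome.
$1084: truthful payoff $0, deviation payoff −$322.2 → loss $322.2.
$962: truthful payoff $0, deviation payoff −$200.2 → loss $200.2.
$965: truthful payoff $0, deviation payoff −$203.2 → loss $203.2.
$895.4: truthful payoff $0, deviation payoff −$133.6 → loss $133.6.
Total loss = $322.2 + $200.2 + $203.2 + $133.6 = $859.2.

$859.2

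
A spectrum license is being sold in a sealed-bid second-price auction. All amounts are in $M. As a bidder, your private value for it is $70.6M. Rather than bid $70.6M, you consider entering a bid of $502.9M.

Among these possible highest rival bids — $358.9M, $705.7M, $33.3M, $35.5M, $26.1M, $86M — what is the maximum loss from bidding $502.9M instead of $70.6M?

$288.3M

$358.9M: truthful gives $0M, deviation gives −$288.3M → loss $288.3M.
$705.7M: same outcome either way → loss $0M.
$33.3M: same outcome either way → loss $0M.
$35.5M: same outcome either way → loss $0M.
$26.1M: same outcome either way → loss $0M.
$86M: truthful gives $0M, deviation gives −$15.4M → loss $15.4M.
Maximum loss: $288.3M.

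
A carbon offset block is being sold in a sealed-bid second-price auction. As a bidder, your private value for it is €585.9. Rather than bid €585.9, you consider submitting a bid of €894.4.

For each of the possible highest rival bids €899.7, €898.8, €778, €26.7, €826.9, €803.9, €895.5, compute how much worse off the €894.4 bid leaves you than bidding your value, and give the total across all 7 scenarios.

The deviation costs you only when the competing bid falls strictly between €585.9 and €894.4; elsewhere both bids give the same outcome.
€899.7: outcomes coincide → loss €0.
€898.8: outcomes coincide → loss €0.
€778: truthful payoff €0, deviation payoff −€192.1 → loss €192.1.
€26.7: outcomes coincide → loss €0.
€826.9: truthful payoff €0, deviation payoff −€241 → loss €241.
€803.9: truthful payoff €0, deviation payoff −€218 → loss €218.
€895.5: outcomes coincide → loss €0.
Total loss = €192.1 + €241 + €218 = €651.1.
Because the price is fixed by the runner-up's bid, deviating from your value can only change a good outcome into a bad one — never the reverse.

€651.1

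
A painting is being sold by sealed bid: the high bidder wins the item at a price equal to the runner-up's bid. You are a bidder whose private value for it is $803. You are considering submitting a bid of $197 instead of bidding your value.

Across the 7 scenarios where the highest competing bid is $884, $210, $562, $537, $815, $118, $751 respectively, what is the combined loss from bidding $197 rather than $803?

$1152

The deviation costs you only when the competing bid falls strictly between $197 and $803; elsewhere both bids give the same outcome.
$884: outcomes coincide → loss $0.
$210: truthful payoff $593, deviation payoff $0 → loss $593.
$562: truthful payoff $241, deviation payoff $0 → loss $241.
$537: truthful payoff $266, deviation payoff $0 → loss $266.
$815: outcomes coincide → loss $0.
$118: outcomes coincide → loss $0.
$751: truthful payoff $52, deviation payoff $0 → loss $52.
Total loss = $593 + $241 + $266 + $52 = $1152.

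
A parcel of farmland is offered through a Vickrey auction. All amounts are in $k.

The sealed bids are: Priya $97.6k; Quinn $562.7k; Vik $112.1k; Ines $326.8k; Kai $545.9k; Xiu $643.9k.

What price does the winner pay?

$562.7k

Highest bid: Xiu at $643.9k, so Xiu wins.
Second-highest bid: Quinn at $562.7k — that is the price the winner pays.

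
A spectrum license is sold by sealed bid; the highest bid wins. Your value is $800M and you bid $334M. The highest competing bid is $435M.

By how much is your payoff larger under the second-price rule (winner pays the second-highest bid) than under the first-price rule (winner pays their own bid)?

Your bid $334M is below $435M, so you lose under either rule.
Payoff is $0M in both cases; difference = $0M.

$0M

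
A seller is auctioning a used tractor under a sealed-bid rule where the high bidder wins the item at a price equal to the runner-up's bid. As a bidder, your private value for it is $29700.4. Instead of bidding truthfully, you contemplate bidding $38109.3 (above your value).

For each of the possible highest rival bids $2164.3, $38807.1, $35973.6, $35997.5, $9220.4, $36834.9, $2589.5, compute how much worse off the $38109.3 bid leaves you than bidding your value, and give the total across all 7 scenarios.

$19704.8

The deviation costs you only when the competing bid falls strictly between $29700.4 and $38109.3; elsewhere both bids give the same outcome.
$2164.3: outcomes coincide → loss $0.
$38807.1: outcomes coincide → loss $0.
$35973.6: truthful payoff $0, deviation payoff −$6273.2 → loss $6273.2.
$35997.5: truthful payoff $0, deviation payoff −$6297.1 → loss $6297.1.
$9220.4: outcomes coincide → loss $0.
$36834.9: truthful payoff $0, deviation payoff −$7134.5 → loss $7134.5.
$2589.5: outcomes coincide → loss $0.
Total loss = $6273.2 + $6297.1 + $7134.5 = $19704.8.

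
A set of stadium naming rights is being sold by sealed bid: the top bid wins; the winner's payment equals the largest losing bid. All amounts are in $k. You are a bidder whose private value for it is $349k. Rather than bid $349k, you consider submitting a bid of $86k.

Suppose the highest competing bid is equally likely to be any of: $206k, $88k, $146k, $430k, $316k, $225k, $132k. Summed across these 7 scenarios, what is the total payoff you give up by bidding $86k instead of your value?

$981k

The deviation costs you only when the competing bid falls strictly between $86k and $349k; elsewhere both bids give the same outcome.
$206k: truthful payoff $143k, deviation payoff $0k → loss $143k.
$88k: truthful payoff $261k, deviation payoff $0k → loss $261k.
$146k: truthful payoff $203k, deviation payoff $0k → loss $203k.
$430k: outcomes coincide → loss $0k.
$316k: truthful payoff $33k, deviation payoff $0k → loss $33k.
$225k: truthful payoff $124k, deviation payoff $0k → loss $124k.
$132k: truthful payoff $217k, deviation payoff $0k → loss $217k.
Total loss = $143k + $261k + $203k + $33k + $124k + $217k = $981k.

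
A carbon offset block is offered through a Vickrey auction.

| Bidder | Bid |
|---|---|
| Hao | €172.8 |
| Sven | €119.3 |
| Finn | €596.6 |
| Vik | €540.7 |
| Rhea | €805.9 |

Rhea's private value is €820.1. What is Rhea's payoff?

Highest bid: Rhea at €805.9, so Rhea wins.
Second-highest bid: Finn at €596.6 — that is the price the winner pays.
Rhea's payoff = value − price = €820.1 − €596.6 = €223.5.

€223.5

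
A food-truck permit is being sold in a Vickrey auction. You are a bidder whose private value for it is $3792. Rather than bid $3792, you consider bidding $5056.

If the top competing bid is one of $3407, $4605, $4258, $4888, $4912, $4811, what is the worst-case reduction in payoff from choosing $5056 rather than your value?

$3407: same outcome either way → loss $0.
$4605: truthful gives $0, deviation gives −$813 → loss $813.
$4258: truthful gives $0, deviation gives −$466 → loss $466.
$4888: truthful gives $0, deviation gives −$1096 → loss $1096.
$4912: truthful gives $0, deviation gives −$1120 → loss $1120.
$4811: truthful gives $0, deviation gives −$1019 → loss $1019.
Maximum loss: $1120.

$1120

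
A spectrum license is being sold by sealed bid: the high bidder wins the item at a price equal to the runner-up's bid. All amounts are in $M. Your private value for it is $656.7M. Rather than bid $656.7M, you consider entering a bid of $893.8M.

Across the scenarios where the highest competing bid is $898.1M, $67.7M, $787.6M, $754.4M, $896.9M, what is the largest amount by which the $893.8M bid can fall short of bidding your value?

$130.9M

$898.1M: same outcome either way → loss $0M.
$67.7M: same outcome either way → loss $0M.
$787.6M: truthful gives $0M, deviation gives −$130.9M → loss $130.9M.
$754.4M: truthful gives $0M, deviation gives −$97.7M → loss $97.7M.
$896.9M: same outcome either way → loss $0M.
Maximum loss: $130.9M.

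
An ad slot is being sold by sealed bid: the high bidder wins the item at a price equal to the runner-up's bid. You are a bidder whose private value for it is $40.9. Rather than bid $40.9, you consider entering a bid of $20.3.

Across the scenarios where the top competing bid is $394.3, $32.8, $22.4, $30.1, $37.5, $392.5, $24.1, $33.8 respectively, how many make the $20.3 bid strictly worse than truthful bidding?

The deviation hurts exactly when the highest competing bid lies strictly between $20.3 and $40.9 — underbidding then forfeits a profitable win.
$394.3: above both → same outcome either way.
$32.8: inside the interval → strictly worse (loss $8.1).
$22.4: inside the interval → strictly worse (loss $18.5).
$30.1: inside the interval → strictly worse (loss $10.8).
$37.5: inside the interval → strictly worse (loss $3.4).
$392.5: above both → same outcome either way.
$24.1: inside the interval → strictly worse (loss $16.8).
$33.8: inside the interval → strictly worse (loss $7.1).
Count: 6.

6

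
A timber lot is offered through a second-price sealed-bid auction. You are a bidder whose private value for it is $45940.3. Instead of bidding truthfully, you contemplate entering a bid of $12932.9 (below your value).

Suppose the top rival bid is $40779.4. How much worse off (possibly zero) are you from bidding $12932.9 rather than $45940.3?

Bidding your value $45940.3: you win (since $45940.3 > $40779.4) and pay $40779.4. Payoff $5160.9.
Bidding $12932.9: you lose. Payoff $0.
The competing bid $40779.4 lies between your shaded bid and your value, so underbidding forfeits an item you could have won at a profitable price.
Loss from deviating = $5160.9 − ($0) = $5160.9.
In a second-price auction your bid sets only whether you win, not what you pay, so bidding your true value is weakly dominant.

$5160.9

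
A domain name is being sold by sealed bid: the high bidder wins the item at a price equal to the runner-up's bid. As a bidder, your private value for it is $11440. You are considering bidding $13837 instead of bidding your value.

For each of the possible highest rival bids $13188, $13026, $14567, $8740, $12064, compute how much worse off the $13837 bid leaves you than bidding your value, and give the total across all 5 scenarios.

$3958

The deviation costs you only when the competing bid falls strictly between $11440 and $13837; elsewhere both bids give the same outcome.
$13188: truthful payoff $0, deviation payoff −$1748 → loss $1748.
$13026: truthful payoff $0, deviation payoff −$1586 → loss $1586.
$14567: outcomes coincide → loss $0.
$8740: outcomes coincide → loss $0.
$12064: truthful payoff $0, deviation payoff −$624 → loss $624.
Total loss = $1748 + $1586 + $624 = $3958.
Truthful bidding weakly dominates here: raising your bid can only win items priced above your value, and lowering it can only forfeit items priced below.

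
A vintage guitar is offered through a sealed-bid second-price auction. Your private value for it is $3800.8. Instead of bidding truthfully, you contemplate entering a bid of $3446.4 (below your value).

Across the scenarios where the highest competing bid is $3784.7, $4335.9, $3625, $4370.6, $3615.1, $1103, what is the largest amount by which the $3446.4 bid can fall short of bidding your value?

$185.7

$3784.7: truthful gives $16.1, deviation gives $0 → loss $16.1.
$4335.9: same outcome either way → loss $0.
$3625: truthful gives $175.8, deviation gives $0 → loss $175.8.
$4370.6: same outcome either way → loss $0.
$3615.1: truthful gives $185.7, deviation gives $0 → loss $185.7.
$1103: same outcome either way → loss $0.
Maximum loss: $185.7.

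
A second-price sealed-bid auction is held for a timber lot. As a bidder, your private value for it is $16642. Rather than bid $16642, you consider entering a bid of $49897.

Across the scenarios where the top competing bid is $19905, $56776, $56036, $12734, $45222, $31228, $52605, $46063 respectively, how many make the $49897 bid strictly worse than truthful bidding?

The deviation hurts exactly when the highest competing bid lies strictly between $16642 and $49897 — overbidding then wins at a price above your value.
$19905: inside the interval → strictly worse (loss $3263).
$56776: above both → same outcome either way.
$56036: above both → same outcome either way.
$12734: below both → same outcome either way.
$45222: inside the interval → strictly worse (loss $28580).
$31228: inside the interval → strictly worse (loss $14586).
$52605: above both → same outcome either way.
$46063: inside the interval → strictly worse (loss $29421).
Count: 4.

4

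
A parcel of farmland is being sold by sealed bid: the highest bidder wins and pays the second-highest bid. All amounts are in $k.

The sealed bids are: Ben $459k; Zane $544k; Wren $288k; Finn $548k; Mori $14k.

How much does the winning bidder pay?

$544k

Highest bid: Finn at $548k, so Finn wins.
Second-highest bid: Zane at $544k — that is the price the winner pays.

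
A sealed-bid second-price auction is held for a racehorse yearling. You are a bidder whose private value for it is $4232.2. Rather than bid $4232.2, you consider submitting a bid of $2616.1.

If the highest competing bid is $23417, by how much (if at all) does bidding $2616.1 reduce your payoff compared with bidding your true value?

$0

Bidding your value $4232.2: you lose (since $4232.2 < $23417). Payoff $0.
Bidding $2616.1: you lose. Payoff $0.
Difference = $0 − $0 = $0; both bids lead to the same outcome because the competing bid is above both your value and your alternative bid.
Truthful bidding weakly dominates here: raising your bid can only win items priced above your value, and lowering it can only forfeit items priced below.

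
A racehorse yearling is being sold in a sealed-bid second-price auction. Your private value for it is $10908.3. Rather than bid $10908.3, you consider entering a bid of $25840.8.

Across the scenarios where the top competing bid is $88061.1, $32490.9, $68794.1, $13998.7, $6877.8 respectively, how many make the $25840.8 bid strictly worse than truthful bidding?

1

The deviation hurts exactly when the highest competing bid lies strictly between $10908.3 and $25840.8 — overbidding then wins at a price above your value.
$88061.1: above both → same outcome either way.
$32490.9: above both → same outcome either way.
$68794.1: above both → same outcome either way.
$13998.7: inside the interval → strictly worse (loss $3090.4).
$6877.8: below both → same outcome either way.
Count: 1.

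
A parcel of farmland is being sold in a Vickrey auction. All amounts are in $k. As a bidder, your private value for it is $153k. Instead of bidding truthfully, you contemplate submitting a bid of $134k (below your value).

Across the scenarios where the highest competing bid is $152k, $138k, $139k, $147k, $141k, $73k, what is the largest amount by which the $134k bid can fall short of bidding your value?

$152k: truthful gives $1k, deviation gives $0k → loss $1k.
$138k: truthful gives $15k, deviation gives $0k → loss $15k.
$139k: truthful gives $14k, deviation gives $0k → loss $14k.
$147k: truthful gives $6k, deviation gives $0k → loss $6k.
$141k: truthful gives $12k, deviation gives $0k → loss $12k.
$73k: same outcome either way → loss $0k.
Maximum loss: $15k.

$15k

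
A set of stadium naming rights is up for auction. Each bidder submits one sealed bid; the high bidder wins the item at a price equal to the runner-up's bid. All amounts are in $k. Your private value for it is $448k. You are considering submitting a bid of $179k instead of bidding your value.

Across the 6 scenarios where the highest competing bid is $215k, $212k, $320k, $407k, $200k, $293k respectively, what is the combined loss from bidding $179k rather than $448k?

$1041k

The deviation costs you only when the competing bid falls strictly between $179k and $448k; elsewhere both bids give the same outcome.
$215k: truthful payoff $233k, deviation payoff $0k → loss $233k.
$212k: truthful payoff $236k, deviation payoff $0k → loss $236k.
$320k: truthful payoff $128k, deviation payoff $0k → loss $128k.
$407k: truthful payoff $41k, deviation payoff $0k → loss $41k.
$200k: truthful payoff $248k, deviation payoff $0k → loss $248k.
$293k: truthful payoff $155k, deviation payoff $0k → loss $155k.
Total loss = $233k + $236k + $128k + $41k + $248k + $155k = $1041k.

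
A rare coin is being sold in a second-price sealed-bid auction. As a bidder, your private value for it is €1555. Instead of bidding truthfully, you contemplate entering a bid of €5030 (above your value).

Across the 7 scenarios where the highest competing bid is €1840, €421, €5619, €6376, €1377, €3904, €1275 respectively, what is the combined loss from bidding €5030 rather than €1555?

The deviation costs you only when the competing bid falls strictly between €1555 and €5030; elsewhere both bids give the same outcome.
€1840: truthful payoff €0, deviation payoff −€285 → loss €285.
€421: outcomes coincide → loss €0.
€5619: outcomes coincide → loss €0.
€6376: outcomes coincide → loss €0.
€1377: outcomes coincide → loss €0.
€3904: truthful payoff €0, deviation payoff −€2349 → loss €2349.
€1275: outcomes coincide → loss €0.
Total loss = €285 + €2349 = €2634.

€2634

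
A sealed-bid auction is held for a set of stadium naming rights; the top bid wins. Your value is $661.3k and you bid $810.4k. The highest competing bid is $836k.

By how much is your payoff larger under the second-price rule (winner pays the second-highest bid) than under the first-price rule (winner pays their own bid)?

$0k

Your bid $810.4k is below $836k, so you lose under either rule.
Payoff is $0k in both cases; difference = $0k.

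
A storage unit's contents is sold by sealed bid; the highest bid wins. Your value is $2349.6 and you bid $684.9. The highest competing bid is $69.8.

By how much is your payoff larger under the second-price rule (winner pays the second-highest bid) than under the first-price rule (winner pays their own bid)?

$615.1

You have the highest bid, so you win under either rule.
Second-price: pay $69.8 → payoff $2279.8.
First-price: pay your own bid $684.9 → payoff $1664.7.
Difference = $2279.8 − ($1664.7) = $615.1.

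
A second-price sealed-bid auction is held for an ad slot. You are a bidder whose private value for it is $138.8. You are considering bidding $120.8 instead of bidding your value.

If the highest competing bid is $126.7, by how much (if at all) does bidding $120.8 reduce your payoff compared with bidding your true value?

$12.1

Bidding your value $138.8: you win (since $138.8 > $126.7) and pay $126.7. Payoff $12.1.
Bidding $120.8: you lose. Payoff $0.
The competing bid $126.7 lies between your shaded bid and your value, so underbidding forfeits an item you could have won at a profitable price.
Loss from deviating = $12.1 − ($0) = $12.1.
In a second-price auction your bid sets only whether you win, not what you pay, so bidding your true value is weakly dominant.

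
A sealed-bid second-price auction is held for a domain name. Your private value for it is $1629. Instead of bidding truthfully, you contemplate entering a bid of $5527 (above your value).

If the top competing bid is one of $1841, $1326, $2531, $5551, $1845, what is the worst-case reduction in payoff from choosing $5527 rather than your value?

$1841: truthful gives $0, deviation gives −$212 → loss $212.
$1326: same outcome either way → loss $0.
$2531: truthful gives $0, deviation gives −$902 → loss $902.
$5551: same outcome either way → loss $0.
$1845: truthful gives $0, deviation gives −$216 → loss $216.
Maximum loss: $902.

$902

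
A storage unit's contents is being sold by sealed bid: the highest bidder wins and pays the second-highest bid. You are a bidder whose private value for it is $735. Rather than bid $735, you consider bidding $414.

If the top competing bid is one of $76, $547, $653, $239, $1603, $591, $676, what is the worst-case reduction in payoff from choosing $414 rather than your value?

$188

$76: same outcome either way → loss $0.
$547: truthful gives $188, deviation gives $0 → loss $188.
$653: truthful gives $82, deviation gives $0 → loss $82.
$239: same outcome either way → loss $0.
$1603: same outcome either way → loss $0.
$591: truthful gives $144, deviation gives $0 → loss $144.
$676: truthful gives $59, deviation gives $0 → loss $59.
Maximum loss: $188.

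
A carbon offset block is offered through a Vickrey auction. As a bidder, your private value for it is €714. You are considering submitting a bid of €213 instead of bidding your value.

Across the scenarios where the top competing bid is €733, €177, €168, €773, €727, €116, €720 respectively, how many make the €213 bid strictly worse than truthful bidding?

0

The deviation hurts exactly when the highest competing bid lies strictly between €213 and €714 — underbidding then forfeits a profitable win.
€733: above both → same outcome either way.
€177: below both → same outcome either way.
€168: below both → same outcome either way.
€773: above both → same outcome either way.
€727: above both → same outcome either way.
€116: below both → same outcome either way.
€720: above both → same outcome either way.
Count: 0.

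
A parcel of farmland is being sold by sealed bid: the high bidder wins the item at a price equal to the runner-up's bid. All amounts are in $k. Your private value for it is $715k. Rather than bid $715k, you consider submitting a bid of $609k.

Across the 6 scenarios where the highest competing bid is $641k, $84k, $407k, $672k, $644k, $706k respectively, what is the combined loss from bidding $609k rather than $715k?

The deviation costs you only when the competing bid falls strictly between $609k and $715k; elsewhere both bids give the same outcome.
$641k: truthful payoff $74k, deviation payoff $0k → loss $74k.
$84k: outcomes coincide → loss $0k.
$407k: outcomes coincide → loss $0k.
$672k: truthful payoff $43k, deviation payoff $0k → loss $43k.
$644k: truthful payoff $71k, deviation payoff $0k → loss $71k.
$706k: truthful payoff $9k, deviation payoff $0k → loss $9k.
Total loss = $74k + $43k + $71k + $9k = $197k.
Truthful bidding weakly dominates here: raising your bid can only win items priced above your value, and lowering it can only forfeit items priced below.

$197k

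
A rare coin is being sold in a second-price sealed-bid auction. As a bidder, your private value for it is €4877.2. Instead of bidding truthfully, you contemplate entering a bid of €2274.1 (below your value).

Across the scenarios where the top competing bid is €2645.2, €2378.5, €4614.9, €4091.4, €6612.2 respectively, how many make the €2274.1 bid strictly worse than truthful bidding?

The deviation hurts exactly when the highest competing bid lies strictly between €2274.1 and €4877.2 — underbidding then forfeits a profitable win.
€2645.2: inside the interval → strictly worse (loss €2232).
€2378.5: inside the interval → strictly worse (loss €2498.7).
€4614.9: inside the interval → strictly worse (loss €262.3).
€4091.4: inside the interval → strictly worse (loss €785.8).
€6612.2: above both → same outcome either way.
Count: 4.

4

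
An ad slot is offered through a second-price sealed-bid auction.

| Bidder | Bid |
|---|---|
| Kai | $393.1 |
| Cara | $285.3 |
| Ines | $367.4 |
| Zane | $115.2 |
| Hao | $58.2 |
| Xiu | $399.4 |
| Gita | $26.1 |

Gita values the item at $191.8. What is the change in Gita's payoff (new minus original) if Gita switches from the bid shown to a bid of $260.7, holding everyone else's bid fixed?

$0

The highest bid among the other bidders is $399.4; Gita's bid doesn't change that.
Original bid $26.1: Gita is not highest (top rival bid is $399.4); payoff $0.
Alternative bid $260.7: Gita is not highest (top rival bid is $399.4); payoff $0.
Change in payoff = $0 − ($0) = $0.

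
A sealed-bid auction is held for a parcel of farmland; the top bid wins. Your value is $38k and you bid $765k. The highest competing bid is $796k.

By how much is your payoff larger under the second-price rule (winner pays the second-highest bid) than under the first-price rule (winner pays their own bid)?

Your bid $765k is below $796k, so you lose under either rule.
Payoff is $0k in both cases; difference = $0k.

$0k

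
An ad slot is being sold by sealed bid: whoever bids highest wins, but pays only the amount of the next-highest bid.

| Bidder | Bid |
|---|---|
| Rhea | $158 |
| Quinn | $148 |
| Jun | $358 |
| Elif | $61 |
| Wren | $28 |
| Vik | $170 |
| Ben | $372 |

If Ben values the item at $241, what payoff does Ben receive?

−$117

Highest bid: Ben at $372, so Ben wins.
Second-highest bid: Jun at $358 — that is the price the winner pays.
Ben's payoff = value − price = $241 − $358 = −$117.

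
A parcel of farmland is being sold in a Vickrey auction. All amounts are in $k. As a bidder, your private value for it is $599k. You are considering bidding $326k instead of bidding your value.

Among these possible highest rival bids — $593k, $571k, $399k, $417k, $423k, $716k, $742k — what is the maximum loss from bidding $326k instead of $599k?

$593k: truthful gives $6k, deviation gives $0k → loss $6k.
$571k: truthful gives $28k, deviation gives $0k → loss $28k.
$399k: truthful gives $200k, deviation gives $0k → loss $200k.
$417k: truthful gives $182k, deviation gives $0k → loss $182k.
$423k: truthful gives $176k, deviation gives $0k → loss $176k.
$716k: same outcome either way → loss $0k.
$742k: same outcome either way → loss $0k.
Maximum loss: $200k.

$200k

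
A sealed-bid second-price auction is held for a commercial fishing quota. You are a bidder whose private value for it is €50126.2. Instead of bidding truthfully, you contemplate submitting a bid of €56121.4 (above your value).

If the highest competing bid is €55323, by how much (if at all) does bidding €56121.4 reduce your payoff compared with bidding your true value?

Bidding your value €50126.2: you lose (since €50126.2 < €55323). Payoff €0.
Bidding €56121.4: you win and pay €55323. Payoff €50126.2 − €55323 = −€5196.8.
The competing bid €55323 lies between your value and your inflated bid, so overbidding wins an item priced above your value.
Loss from deviating = €0 − (−€5196.8) = €5196.8.

€5196.8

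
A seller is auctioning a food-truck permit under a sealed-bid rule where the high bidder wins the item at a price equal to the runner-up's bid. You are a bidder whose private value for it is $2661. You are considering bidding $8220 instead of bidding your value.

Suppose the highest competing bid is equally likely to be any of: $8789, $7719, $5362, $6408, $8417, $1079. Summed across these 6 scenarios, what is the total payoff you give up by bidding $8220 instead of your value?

$11506

The deviation costs you only when the competing bid falls strictly between $2661 and $8220; elsewhere both bids give the same outcome.
$8789: outcomes coincide → loss $0.
$7719: truthful payoff $0, deviation payoff −$5058 → loss $5058.
$5362: truthful payoff $0, deviation payoff −$2701 → loss $2701.
$6408: truthful payoff $0, deviation payoff −$3747 → loss $3747.
$8417: outcomes coincide → loss $0.
$1079: outcomes coincide → loss $0.
Total loss = $5058 + $2701 + $3747 = $11506.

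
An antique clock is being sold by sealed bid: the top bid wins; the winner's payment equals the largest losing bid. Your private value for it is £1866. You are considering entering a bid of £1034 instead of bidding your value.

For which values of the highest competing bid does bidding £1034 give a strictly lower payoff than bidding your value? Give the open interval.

If the competing bid is below £1034, both bids win at the same price — no difference.
If it is above £1866, both bids lose — no difference.
If it lies strictly between £1034 and £1866, bidding your value wins at a price below your value (positive payoff) while bidding £1034 loses (payoff 0).
So the deviation strictly hurts on the open interval (£1034, £1866).
Because the price is fixed by the runner-up's bid, deviating from your value can only change a good outcome into a bad one — never the reverse.

(£1034, £1866)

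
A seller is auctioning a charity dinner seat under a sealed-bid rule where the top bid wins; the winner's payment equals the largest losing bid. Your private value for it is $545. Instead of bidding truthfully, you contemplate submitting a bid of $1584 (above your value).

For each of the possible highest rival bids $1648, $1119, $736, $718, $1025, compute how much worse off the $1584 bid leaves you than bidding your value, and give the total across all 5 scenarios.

$1418

The deviation costs you only when the competing bid falls strictly between $545 and $1584; elsewhere both bids give the same outcome.
$1648: outcomes coincide → loss $0.
$1119: truthful payoff $0, deviation payoff −$574 → loss $574.
$736: truthful payoff $0, deviation payoff −$191 → loss $191.
$718: truthful payoff $0, deviation payoff −$173 → loss $173.
$1025: truthful payoff $0, deviation payoff −$480 → loss $480.
Total loss = $574 + $191 + $173 + $480 = $1418.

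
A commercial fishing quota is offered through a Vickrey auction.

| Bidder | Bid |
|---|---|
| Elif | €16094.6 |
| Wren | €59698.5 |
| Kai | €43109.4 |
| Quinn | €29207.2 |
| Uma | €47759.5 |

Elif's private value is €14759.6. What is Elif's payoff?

Highest bid: Wren at €59698.5, so Wren wins.
Second-highest bid: Uma at €47759.5 — that is the price the winner pays.
Elif did not win, so Elif pays nothing and receives nothing: payoff €0.

€0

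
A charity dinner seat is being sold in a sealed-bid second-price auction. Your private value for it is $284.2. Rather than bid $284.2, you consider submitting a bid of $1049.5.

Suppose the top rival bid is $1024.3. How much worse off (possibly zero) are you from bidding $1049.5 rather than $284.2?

$740.1

Bidding your value $284.2: you lose (since $284.2 < $1024.3). Payoff $0.
Bidding $1049.5: you win and pay $1024.3. Payoff $284.2 − $1024.3 = −$740.1.
The competing bid $1024.3 lies between your value and your inflated bid, so overbidding wins an item priced above your value.
Loss from deviating = $0 − (−$740.1) = $740.1.
In a second-price auction your bid sets only whether you win, not what you pay, so bidding your true value is weakly dominant.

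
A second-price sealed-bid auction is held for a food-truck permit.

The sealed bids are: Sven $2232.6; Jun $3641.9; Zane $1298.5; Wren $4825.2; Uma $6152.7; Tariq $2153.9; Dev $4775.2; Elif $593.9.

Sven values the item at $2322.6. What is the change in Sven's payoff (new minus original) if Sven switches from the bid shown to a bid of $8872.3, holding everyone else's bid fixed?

−$3830.1

The highest bid among the other bidders is $6152.7; Sven's bid doesn't change that.
Original bid $2232.6: Sven is not highest (top rival bid is $6152.7); payoff $0.
Alternative bid $8872.3: Sven is highest, pays the top rival bid $6152.7; payoff $2322.6 − $6152.7 = −$3830.1.
Change in payoff = −$3830.1 − ($0) = −$3830.1.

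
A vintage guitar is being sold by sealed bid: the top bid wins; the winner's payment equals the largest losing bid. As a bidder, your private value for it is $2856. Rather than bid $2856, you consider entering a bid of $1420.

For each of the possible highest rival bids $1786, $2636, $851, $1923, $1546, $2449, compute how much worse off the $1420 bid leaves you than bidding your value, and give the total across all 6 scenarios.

$3940

The deviation costs you only when the competing bid falls strictly between $1420 and $2856; elsewhere both bids give the same outcome.
$1786: truthful payoff $1070, deviation payoff $0 → loss $1070.
$2636: truthful payoff $220, deviation payoff $0 → loss $220.
$851: outcomes coincide → loss $0.
$1923: truthful payoff $933, deviation payoff $0 → loss $933.
$1546: truthful payoff $1310, deviation payoff $0 → loss $1310.
$2449: truthful payoff $407, deviation payoff $0 → loss $407.
Total loss = $1070 + $220 + $933 + $1310 + $407 = $3940.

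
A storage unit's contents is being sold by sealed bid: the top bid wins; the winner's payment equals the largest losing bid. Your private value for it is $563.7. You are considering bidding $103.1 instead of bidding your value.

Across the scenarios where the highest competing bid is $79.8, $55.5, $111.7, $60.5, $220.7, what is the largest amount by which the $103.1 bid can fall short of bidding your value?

$79.8: same outcome either way → loss $0.
$55.5: same outcome either way → loss $0.
$111.7: truthful gives $452, deviation gives $0 → loss $452.
$60.5: same outcome either way → loss $0.
$220.7: truthful gives $343, deviation gives $0 → loss $343.
Maximum loss: $452.

$452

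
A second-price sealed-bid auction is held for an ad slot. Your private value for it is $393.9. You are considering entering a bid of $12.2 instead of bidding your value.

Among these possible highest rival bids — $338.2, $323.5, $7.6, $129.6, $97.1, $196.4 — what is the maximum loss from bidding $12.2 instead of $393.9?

$296.8

$338.2: truthful gives $55.7, deviation gives $0 → loss $55.7.
$323.5: truthful gives $70.4, deviation gives $0 → loss $70.4.
$7.6: same outcome either way → loss $0.
$129.6: truthful gives $264.3, deviation gives $0 → loss $264.3.
$97.1: truthful gives $296.8, deviation gives $0 → loss $296.8.
$196.4: truthful gives $197.5, deviation gives $0 → loss $197.5.
Maximum loss: $296.8.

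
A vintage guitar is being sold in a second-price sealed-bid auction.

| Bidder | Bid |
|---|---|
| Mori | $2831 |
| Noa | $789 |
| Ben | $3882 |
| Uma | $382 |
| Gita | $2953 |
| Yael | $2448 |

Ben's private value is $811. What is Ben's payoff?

−$2142

Highest bid: Ben at $3882, so Ben wins.
Second-highest bid: Gita at $2953 — that is the price the winner pays.
Ben's payoff = value − price = $811 − $2953 = −$2142.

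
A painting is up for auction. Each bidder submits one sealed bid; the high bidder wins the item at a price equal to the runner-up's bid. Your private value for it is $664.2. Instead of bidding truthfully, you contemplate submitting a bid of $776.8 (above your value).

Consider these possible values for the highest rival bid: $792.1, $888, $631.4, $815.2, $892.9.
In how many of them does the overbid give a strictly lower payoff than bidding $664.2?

0

The deviation hurts exactly when the highest competing bid lies strictly between $664.2 and $776.8 — overbidding then wins at a price above your value.
$792.1: above both → same outcome either way.
$888: above both → same outcome either way.
$631.4: below both → same outcome either way.
$815.2: above both → same outcome either way.
$892.9: above both → same outcome either way.
Count: 0.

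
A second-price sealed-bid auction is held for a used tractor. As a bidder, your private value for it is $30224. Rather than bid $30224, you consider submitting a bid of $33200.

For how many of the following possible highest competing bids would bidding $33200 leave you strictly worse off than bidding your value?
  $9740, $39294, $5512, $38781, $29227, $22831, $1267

The deviation hurts exactly when the highest competing bid lies strictly between $30224 and $33200 — overbidding then wins at a price above your value.
$9740: below both → same outcome either way.
$39294: above both → same outcome either way.
$5512: below both → same outcome either way.
$38781: above both → same outcome either way.
$29227: below both → same outcome either way.
$22831: below both → same outcome either way.
$1267: below both → same outcome either way.
Count: 0.

0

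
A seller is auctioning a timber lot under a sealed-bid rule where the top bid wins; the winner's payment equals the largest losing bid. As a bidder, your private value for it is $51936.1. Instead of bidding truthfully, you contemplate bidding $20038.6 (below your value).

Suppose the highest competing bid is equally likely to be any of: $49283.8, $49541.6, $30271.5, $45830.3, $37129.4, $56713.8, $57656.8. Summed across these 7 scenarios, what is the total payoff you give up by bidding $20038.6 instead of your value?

The deviation costs you only when the competing bid falls strictly between $20038.6 and $51936.1; elsewhere both bids give the same outcome.
$49283.8: truthful payoff $2652.3, deviation payoff $0 → loss $2652.3.
$49541.6: truthful payoff $2394.5, deviation payoff $0 → loss $2394.5.
$30271.5: truthful payoff $21664.6, deviation payoff $0 → loss $21664.6.
$45830.3: truthful payoff $6105.8, deviation payoff $0 → loss $6105.8.
$37129.4: truthful payoff $14806.7, deviation payoff $0 → loss $14806.7.
$56713.8: outcomes coincide → loss $0.
$57656.8: outcomes coincide → loss $0.
Total loss = $2652.3 + $2394.5 + $21664.6 + $6105.8 + $14806.7 = $47623.9.

$47623.9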